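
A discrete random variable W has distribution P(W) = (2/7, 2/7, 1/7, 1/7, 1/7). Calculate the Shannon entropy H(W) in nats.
1.5498 nats

Shannon entropy is H(X) = -Σ p(x) log p(x).

For P = (2/7, 2/7, 1/7, 1/7, 1/7):
H = -2/7 × log_e(2/7) -2/7 × log_e(2/7) -1/7 × log_e(1/7) -1/7 × log_e(1/7) -1/7 × log_e(1/7)
H = 1.5498 nats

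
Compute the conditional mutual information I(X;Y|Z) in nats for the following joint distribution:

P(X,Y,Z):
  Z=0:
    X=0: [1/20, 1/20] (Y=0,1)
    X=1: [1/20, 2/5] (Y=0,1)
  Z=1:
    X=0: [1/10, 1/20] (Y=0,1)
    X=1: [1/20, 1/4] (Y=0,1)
0.0903 nats

Conditional mutual information: I(X;Y|Z) = H(X|Z) + H(Y|Z) - H(X,Y|Z)

H(Z) = 0.6881
H(X,Z) = 1.2353 → H(X|Z) = 0.5472
H(Y,Z) = 1.2353 → H(Y|Z) = 0.5472
H(X,Y,Z) = 1.6923 → H(X,Y|Z) = 1.0041

I(X;Y|Z) = 0.5472 + 0.5472 - 1.0041 = 0.0903 nats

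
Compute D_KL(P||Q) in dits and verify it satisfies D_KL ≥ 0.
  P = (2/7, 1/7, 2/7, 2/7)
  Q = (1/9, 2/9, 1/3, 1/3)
0.0515 dits

KL divergence satisfies the Gibbs inequality: D_KL(P||Q) ≥ 0 for all distributions P, Q.

D_KL(P||Q) = Σ p(x) log(p(x)/q(x))
Term by term:
  x=0: 2/7 × log_10[(2/7)/(1/9)] = 0.1172
  x=1: 1/7 × log_10[(1/7)/(2/9)] = -0.0274
  x=2: 2/7 × log_10[(2/7)/(1/3)] = -0.0191
  x=3: 2/7 × log_10[(2/7)/(1/3)] = -0.0191
D_KL(P||Q) = 0.0515 dits

D_KL(P||Q) = 0.0515 ≥ 0 ✓

This non-negativity is a fundamental property: relative entropy cannot be negative because it measures how different Q is from P.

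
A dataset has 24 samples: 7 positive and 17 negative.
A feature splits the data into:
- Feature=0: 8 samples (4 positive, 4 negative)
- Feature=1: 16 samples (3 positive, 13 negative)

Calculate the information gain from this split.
0.0734 bits

Information Gain = H(Y) - H(Y|Feature)

Before split:
P(positive) = 7/24 = 0.2917
H(Y) = 0.8709 bits

After split:
Feature=0: H = 1.0000 bits (weight = 8/24)
Feature=1: H = 0.6962 bits (weight = 16/24)
H(Y|Feature) = (8/24)×1.0000 + (16/24)×0.6962 = 0.7975 bits

Information Gain = 0.8709 - 0.7975 = 0.0734 bits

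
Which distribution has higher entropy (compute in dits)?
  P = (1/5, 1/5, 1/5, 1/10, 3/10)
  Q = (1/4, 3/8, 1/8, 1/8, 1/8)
P

Computing entropies in dits:
H(P) = 0.6762
H(Q) = 0.6489

Distribution P has higher entropy.

Intuition: The distribution closer to uniform (more spread out) has higher entropy.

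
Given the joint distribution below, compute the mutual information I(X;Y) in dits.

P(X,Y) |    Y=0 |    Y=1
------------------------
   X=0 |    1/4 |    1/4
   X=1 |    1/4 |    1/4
0.0000 dits

Mutual information: I(X;Y) = H(X) + H(Y) - H(X,Y)

Marginals:
P(X) = (1/2, 1/2), H(X) = 0.3010 dits
P(Y) = (1/2, 1/2), H(Y) = 0.3010 dits

Joint entropy: H(X,Y) = 0.6021 dits

I(X;Y) = 0.3010 + 0.3010 - 0.6021 = 0.0000 dits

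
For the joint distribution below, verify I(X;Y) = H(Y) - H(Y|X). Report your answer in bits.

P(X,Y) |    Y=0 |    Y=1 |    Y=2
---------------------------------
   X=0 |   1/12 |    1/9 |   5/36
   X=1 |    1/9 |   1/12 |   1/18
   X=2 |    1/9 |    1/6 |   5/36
I(X;Y) = 0.0285 bits

Mutual information has multiple equivalent forms:
- I(X;Y) = H(X) - H(X|Y)
- I(X;Y) = H(Y) - H(Y|X)
- I(X;Y) = H(X) + H(Y) - H(X,Y)

Computing all quantities:
H(X) = 1.5546, H(Y) = 1.5816, H(X,Y) = 3.1077
H(X|Y) = 1.5261, H(Y|X) = 1.5532

Verification:
H(X) - H(X|Y) = 1.5546 - 1.5261 = 0.0285
H(Y) - H(Y|X) = 1.5816 - 1.5532 = 0.0285
H(X) + H(Y) - H(X,Y) = 1.5546 + 1.5816 - 3.1077 = 0.0285

All forms give I(X;Y) = 0.0285 bits. ✓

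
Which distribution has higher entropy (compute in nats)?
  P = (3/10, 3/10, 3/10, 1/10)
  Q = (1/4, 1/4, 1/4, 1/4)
Q

Computing entropies in nats:
H(P) = 1.3138
H(Q) = 1.3863

Distribution Q has higher entropy.

Intuition: The distribution closer to uniform (more spread out) has higher entropy.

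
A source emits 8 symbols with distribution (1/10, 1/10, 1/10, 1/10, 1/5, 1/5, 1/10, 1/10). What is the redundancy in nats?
0.0541 nats

Redundancy measures how far a source is from maximum entropy:
R = H_max - H(X)

Maximum entropy for 8 symbols: H_max = log_e(8) = 2.0794 nats
Actual entropy: H(X) = 2.0253 nats
Redundancy: R = 2.0794 - 2.0253 = 0.0541 nats

This redundancy represents potential for compression: the source could be compressed by 0.0541 nats per symbol.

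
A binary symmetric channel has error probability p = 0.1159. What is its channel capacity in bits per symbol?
0.4825 bits

For a binary symmetric channel (BSC) with error probability p:
Capacity C = 1 - H(p) bits per symbol

where H(p) = -p log₂(p) - (1-p) log₂(1-p) is the binary entropy function.

H(0.1159) = 0.5175 bits
C = 1 - 0.5175 = 0.4825 bits per symbol

This means we can reliably transmit up to 0.4825 bits of information per channel use.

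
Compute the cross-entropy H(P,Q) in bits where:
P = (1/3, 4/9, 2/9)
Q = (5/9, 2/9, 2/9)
1.7293 bits

Cross-entropy: H(P,Q) = -Σ p(x) log q(x)

Alternatively: H(P,Q) = H(P) + D_KL(P||Q)
H(P) = 1.5305 bits
D_KL(P||Q) = 0.1988 bits

H(P,Q) = 1.5305 + 0.1988 = 1.7293 bits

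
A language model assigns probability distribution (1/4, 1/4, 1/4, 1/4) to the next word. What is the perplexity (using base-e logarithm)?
4.0000

Perplexity is e^H (or exp(H) for natural log).

First, H = -Σ p log p = 1.3863 nats
Perplexity = e^1.3863 = 4.0000

Interpretation: The model's uncertainty is equivalent to choosing uniformly among 4.0 options.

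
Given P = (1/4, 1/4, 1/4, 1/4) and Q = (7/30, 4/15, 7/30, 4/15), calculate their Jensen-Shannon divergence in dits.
0.0002 dits

Jensen-Shannon divergence is:
JSD(P||Q) = 0.5 × D_KL(P||M) + 0.5 × D_KL(Q||M)
where M = 0.5 × (P + Q) is the mixture distribution.

M = 0.5 × (1/4, 1/4, 1/4, 1/4) + 0.5 × (7/30, 4/15, 7/30, 4/15) = (0.241667, 0.258333, 0.241667, 0.258333)

D_KL(P||M) = 0.0002 dits
D_KL(Q||M) = 0.0002 dits

JSD(P||Q) = 0.5 × 0.0002 + 0.5 × 0.0002 = 0.0002 dits

Unlike KL divergence, JSD is symmetric and bounded: 0 ≤ JSD ≤ log(2).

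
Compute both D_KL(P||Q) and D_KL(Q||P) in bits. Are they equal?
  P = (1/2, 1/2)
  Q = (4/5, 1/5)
D_KL(P||Q) = 0.3219, D_KL(Q||P) = 0.2781

KL divergence is not symmetric: D_KL(P||Q) ≠ D_KL(Q||P) in general.

D_KL(P||Q) = 0.3219 bits
D_KL(Q||P) = 0.2781 bits

No, they are not equal!

This asymmetry is why KL divergence is not a true distance metric.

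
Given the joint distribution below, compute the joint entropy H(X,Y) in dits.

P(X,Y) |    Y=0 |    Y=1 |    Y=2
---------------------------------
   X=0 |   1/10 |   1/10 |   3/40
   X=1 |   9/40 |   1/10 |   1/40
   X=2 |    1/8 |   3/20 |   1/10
0.9067 dits

Joint entropy is H(X,Y) = -Σ_{x,y} p(x,y) log p(x,y).

Summing over all non-zero entries:
H(X,Y) = -[1/10·log_10(1/10) + 1/10·log_10(1/10) + 3/40·log_10(3/40) + 9/40·log_10(9/40) + 1/10·log_10(1/10) + 1/40·log_10(1/40) + 1/8·log_10(1/8) + 3/20·log_10(3/20) + 1/10·log_10(1/10)]
H(X,Y) = 0.9067 dits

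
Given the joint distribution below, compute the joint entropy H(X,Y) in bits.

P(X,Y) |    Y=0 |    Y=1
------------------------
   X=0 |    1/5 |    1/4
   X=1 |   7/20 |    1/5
1.9589 bits

Joint entropy is H(X,Y) = -Σ_{x,y} p(x,y) log p(x,y).

Summing over all non-zero entries:
H(X,Y) = -[1/5·log_2(1/5) + 1/4·log_2(1/4) + 7/20·log_2(7/20) + 1/5·log_2(1/5)]
H(X,Y) = 1.9589 bits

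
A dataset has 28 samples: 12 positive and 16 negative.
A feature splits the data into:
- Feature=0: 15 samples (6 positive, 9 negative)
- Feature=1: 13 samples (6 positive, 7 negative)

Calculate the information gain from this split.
0.0028 bits

Information Gain = H(Y) - H(Y|Feature)

Before split:
P(positive) = 12/28 = 0.4286
H(Y) = 0.9852 bits

After split:
Feature=0: H = 0.9710 bits (weight = 15/28)
Feature=1: H = 0.9957 bits (weight = 13/28)
H(Y|Feature) = (15/28)×0.9710 + (13/28)×0.9957 = 0.9825 bits

Information Gain = 0.9852 - 0.9825 = 0.0028 bits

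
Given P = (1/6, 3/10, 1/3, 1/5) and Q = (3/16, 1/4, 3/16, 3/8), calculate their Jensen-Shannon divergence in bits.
0.0365 bits

Jensen-Shannon divergence is:
JSD(P||Q) = 0.5 × D_KL(P||M) + 0.5 × D_KL(Q||M)
where M = 0.5 × (P + Q) is the mixture distribution.

M = 0.5 × (1/6, 3/10, 1/3, 1/5) + 0.5 × (3/16, 1/4, 3/16, 3/8) = (0.177083, 11/40, 0.260417, 0.2875)

D_KL(P||M) = 0.0371 bits
D_KL(Q||M) = 0.0360 bits

JSD(P||Q) = 0.5 × 0.0371 + 0.5 × 0.0360 = 0.0365 bits

Unlike KL divergence, JSD is symmetric and bounded: 0 ≤ JSD ≤ log(2).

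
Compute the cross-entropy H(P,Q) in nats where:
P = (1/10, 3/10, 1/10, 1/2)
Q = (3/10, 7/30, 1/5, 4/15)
1.3788 nats

Cross-entropy: H(P,Q) = -Σ p(x) log q(x)

Alternatively: H(P,Q) = H(P) + D_KL(P||Q)
H(P) = 1.1683 nats
D_KL(P||Q) = 0.2105 nats

H(P,Q) = 1.1683 + 0.2105 = 1.3788 nats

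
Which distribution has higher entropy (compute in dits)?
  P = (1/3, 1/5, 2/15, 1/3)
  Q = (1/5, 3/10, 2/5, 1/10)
P

Computing entropies in dits:
H(P) = 0.5745
H(Q) = 0.5558

Distribution P has higher entropy.

Intuition: The distribution closer to uniform (more spread out) has higher entropy.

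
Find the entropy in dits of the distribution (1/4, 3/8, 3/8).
0.4700 dits

Shannon entropy is H(X) = -Σ p(x) log p(x).

For P = (1/4, 3/8, 3/8):
H = -1/4 × log_10(1/4) -3/8 × log_10(3/8) -3/8 × log_10(3/8)
H = 0.4700 dits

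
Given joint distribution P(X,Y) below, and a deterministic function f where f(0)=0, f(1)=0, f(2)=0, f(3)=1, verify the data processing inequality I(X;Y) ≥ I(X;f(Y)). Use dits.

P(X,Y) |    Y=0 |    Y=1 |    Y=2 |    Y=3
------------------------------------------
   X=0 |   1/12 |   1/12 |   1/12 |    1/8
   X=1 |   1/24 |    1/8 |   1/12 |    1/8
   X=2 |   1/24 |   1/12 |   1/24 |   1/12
I(X;Y) = 0.0059, I(X;f(Y)) = 0.0000, inequality holds: 0.0059 ≥ 0.0000

Data Processing Inequality: For any Markov chain X → Y → Z, we have I(X;Y) ≥ I(X;Z).

Here Z = f(Y) is a deterministic function of Y, forming X → Y → Z.

Original I(X;Y) = 0.0059 dits

After applying f:
P(X,Z) where Z=f(Y):
- P(X,Z=0) = P(X,Y=0) + P(X,Y=1) + P(X,Y=2)
- P(X,Z=1) = P(X,Y=3)

I(X;Z) = I(X;f(Y)) = 0.0000 dits

Verification: 0.0059 ≥ 0.0000 ✓

Information cannot be created by processing; the function f can only lose information about X.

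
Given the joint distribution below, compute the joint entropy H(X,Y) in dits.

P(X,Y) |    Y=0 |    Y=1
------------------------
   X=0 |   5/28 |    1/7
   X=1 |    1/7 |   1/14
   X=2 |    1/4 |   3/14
0.7508 dits

Joint entropy is H(X,Y) = -Σ_{x,y} p(x,y) log p(x,y).

Summing over all non-zero entries:
H(X,Y) = -[5/28·log_10(5/28) + 1/7·log_10(1/7) + 1/7·log_10(1/7) + 1/14·log_10(1/14) + 1/4·log_10(1/4) + 3/14·log_10(3/14)]
H(X,Y) = 0.7508 dits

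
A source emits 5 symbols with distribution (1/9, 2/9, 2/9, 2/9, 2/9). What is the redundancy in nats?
0.0283 nats

Redundancy measures how far a source is from maximum entropy:
R = H_max - H(X)

Maximum entropy for 5 symbols: H_max = log_e(5) = 1.6094 nats
Actual entropy: H(X) = 1.5811 nats
Redundancy: R = 1.6094 - 1.5811 = 0.0283 nats

This redundancy represents potential for compression: the source could be compressed by 0.0283 nats per symbol.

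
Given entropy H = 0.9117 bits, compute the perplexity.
1.8813

Perplexity is 2^H (or exp(H) for natural log).

H = 0.9117 bits
Perplexity = 2^0.9117 = 1.8813

Interpretation: The model's uncertainty is equivalent to choosing uniformly among 1.9 options.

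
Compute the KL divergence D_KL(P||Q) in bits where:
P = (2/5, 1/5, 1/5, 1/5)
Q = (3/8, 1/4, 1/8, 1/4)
0.0441 bits

KL divergence: D_KL(P||Q) = Σ p(x) log(p(x)/q(x))

Computing term by term:
  x=0: 2/5 × log_2[(2/5)/(3/8)] = 2/5 × 0.0931 = 0.0372
  x=1: 1/5 × log_2[(1/5)/(1/4)] = 1/5 × -0.3219 = -0.0644
  x=2: 1/5 × log_2[(1/5)/(1/8)] = 1/5 × 0.6781 = 0.1356
  x=3: 1/5 × log_2[(1/5)/(1/4)] = 1/5 × -0.3219 = -0.0644

D_KL(P||Q) = 0.0441 bits

Note: KL divergence is always non-negative and equals 0 iff P = Q.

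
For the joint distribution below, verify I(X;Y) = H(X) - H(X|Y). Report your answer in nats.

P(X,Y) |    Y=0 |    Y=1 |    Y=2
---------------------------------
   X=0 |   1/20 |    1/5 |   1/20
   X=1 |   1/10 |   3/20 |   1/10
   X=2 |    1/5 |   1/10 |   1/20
I(X;Y) = 0.0762 nats

Mutual information has multiple equivalent forms:
- I(X;Y) = H(X) - H(X|Y)
- I(X;Y) = H(Y) - H(Y|X)
- I(X;Y) = H(X) + H(Y) - H(X,Y)

Computing all quantities:
H(X) = 1.0961, H(Y) = 1.0487, H(X,Y) = 2.0685
H(X|Y) = 1.0198, H(Y|X) = 0.9724

Verification:
H(X) - H(X|Y) = 1.0961 - 1.0198 = 0.0762
H(Y) - H(Y|X) = 1.0487 - 0.9724 = 0.0762
H(X) + H(Y) - H(X,Y) = 1.0961 + 1.0487 - 2.0685 = 0.0762

All forms give I(X;Y) = 0.0762 nats. ✓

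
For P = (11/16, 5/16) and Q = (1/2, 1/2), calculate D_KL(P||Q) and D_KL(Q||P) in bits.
D_KL(P||Q) = 0.1040, D_KL(Q||P) = 0.1093

KL divergence is not symmetric: D_KL(P||Q) ≠ D_KL(Q||P) in general.

D_KL(P||Q) = 0.1040 bits
D_KL(Q||P) = 0.1093 bits

No, they are not equal!

This asymmetry is why KL divergence is not a true distance metric.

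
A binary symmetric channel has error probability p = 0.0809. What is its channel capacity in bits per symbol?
0.5947 bits

For a binary symmetric channel (BSC) with error probability p:
Capacity C = 1 - H(p) bits per symbol

where H(p) = -p log₂(p) - (1-p) log₂(1-p) is the binary entropy function.

H(0.0809) = 0.4053 bits
C = 1 - 0.4053 = 0.5947 bits per symbol

This means we can reliably transmit up to 0.5947 bits of information per channel use.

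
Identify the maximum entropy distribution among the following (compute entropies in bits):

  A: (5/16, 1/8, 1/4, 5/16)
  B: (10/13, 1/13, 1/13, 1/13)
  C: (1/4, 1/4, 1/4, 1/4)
C

For a discrete distribution over n outcomes, entropy is maximized by the uniform distribution.

Computing entropies:
H(A) = 1.9238 bits
H(B) = 1.1451 bits
H(C) = 2.0000 bits

The uniform distribution (where all probabilities equal 1/4) achieves the maximum entropy of log_2(4) = 2.0000 bits.

Distribution C has the highest entropy.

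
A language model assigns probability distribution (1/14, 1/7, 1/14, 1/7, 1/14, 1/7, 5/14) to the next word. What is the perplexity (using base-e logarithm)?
5.8544

Perplexity is e^H (or exp(H) for natural log).

First, H = -Σ p log p = 1.7672 nats
Perplexity = e^1.7672 = 5.8544

Interpretation: The model's uncertainty is equivalent to choosing uniformly among 5.9 options.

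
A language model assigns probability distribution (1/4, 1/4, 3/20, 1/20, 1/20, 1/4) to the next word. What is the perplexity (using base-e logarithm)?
5.0726

Perplexity is e^H (or exp(H) for natural log).

First, H = -Σ p log p = 1.6239 nats
Perplexity = e^1.6239 = 5.0726

Interpretation: The model's uncertainty is equivalent to choosing uniformly among 5.1 options.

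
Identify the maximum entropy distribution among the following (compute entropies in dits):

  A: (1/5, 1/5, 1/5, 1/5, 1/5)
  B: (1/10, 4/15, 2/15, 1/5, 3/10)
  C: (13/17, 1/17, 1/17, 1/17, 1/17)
A

For a discrete distribution over n outcomes, entropy is maximized by the uniform distribution.

Computing entropies:
H(A) = 0.6990 dits
H(B) = 0.6664 dits
H(C) = 0.3786 dits

The uniform distribution (where all probabilities equal 1/5) achieves the maximum entropy of log_10(5) = 0.6990 dits.

Distribution A has the highest entropy.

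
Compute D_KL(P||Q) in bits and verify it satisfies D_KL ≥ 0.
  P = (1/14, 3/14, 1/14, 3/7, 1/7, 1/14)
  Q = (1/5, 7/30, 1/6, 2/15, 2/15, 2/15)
0.4521 bits

KL divergence satisfies the Gibbs inequality: D_KL(P||Q) ≥ 0 for all distributions P, Q.

D_KL(P||Q) = Σ p(x) log(p(x)/q(x))
Term by term:
  x=0: 1/14 × log_2[(1/14)/(1/5)] = -0.1061
  x=1: 3/14 × log_2[(3/14)/(7/30)] = -0.0263
  x=2: 1/14 × log_2[(1/14)/(1/6)] = -0.0873
  x=3: 3/7 × log_2[(3/7)/(2/15)] = 0.7219
  x=4: 1/7 × log_2[(1/7)/(2/15)] = 0.0142
  x=5: 1/14 × log_2[(1/14)/(2/15)] = -0.0643
D_KL(P||Q) = 0.4521 bits

D_KL(P||Q) = 0.4521 ≥ 0 ✓

This non-negativity is a fundamental property: relative entropy cannot be negative because it measures how different Q is from P.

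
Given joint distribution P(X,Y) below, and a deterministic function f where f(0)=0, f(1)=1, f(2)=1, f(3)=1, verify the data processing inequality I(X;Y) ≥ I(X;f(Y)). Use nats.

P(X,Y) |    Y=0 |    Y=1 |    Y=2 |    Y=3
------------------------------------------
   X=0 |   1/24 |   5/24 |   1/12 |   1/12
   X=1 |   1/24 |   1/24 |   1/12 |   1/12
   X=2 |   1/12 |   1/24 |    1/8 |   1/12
I(X;Y) = 0.0827, I(X;f(Y)) = 0.0150, inequality holds: 0.0827 ≥ 0.0150

Data Processing Inequality: For any Markov chain X → Y → Z, we have I(X;Y) ≥ I(X;Z).

Here Z = f(Y) is a deterministic function of Y, forming X → Y → Z.

Original I(X;Y) = 0.0827 nats

After applying f:
P(X,Z) where Z=f(Y):
- P(X,Z=0) = P(X,Y=0)
- P(X,Z=1) = P(X,Y=1) + P(X,Y=2) + P(X,Y=3)

I(X;Z) = I(X;f(Y)) = 0.0150 nats

Verification: 0.0827 ≥ 0.0150 ✓

Information cannot be created by processing; the function f can only lose information about X.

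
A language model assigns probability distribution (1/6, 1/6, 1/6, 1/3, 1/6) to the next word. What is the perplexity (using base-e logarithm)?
4.7622

Perplexity is e^H (or exp(H) for natural log).

First, H = -Σ p log p = 1.5607 nats
Perplexity = e^1.5607 = 4.7622

Interpretation: The model's uncertainty is equivalent to choosing uniformly among 4.8 options.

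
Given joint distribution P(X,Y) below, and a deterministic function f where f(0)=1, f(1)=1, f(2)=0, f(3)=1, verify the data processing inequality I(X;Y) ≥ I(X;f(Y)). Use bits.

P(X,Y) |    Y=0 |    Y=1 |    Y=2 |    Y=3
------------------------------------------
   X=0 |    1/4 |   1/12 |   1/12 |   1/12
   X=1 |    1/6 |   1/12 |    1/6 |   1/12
I(X;Y) = 0.0325, I(X;f(Y)) = 0.0271, inequality holds: 0.0325 ≥ 0.0271

Data Processing Inequality: For any Markov chain X → Y → Z, we have I(X;Y) ≥ I(X;Z).

Here Z = f(Y) is a deterministic function of Y, forming X → Y → Z.

Original I(X;Y) = 0.0325 bits

After applying f:
P(X,Z) where Z=f(Y):
- P(X,Z=0) = P(X,Y=2)
- P(X,Z=1) = P(X,Y=0) + P(X,Y=1) + P(X,Y=3)

I(X;Z) = I(X;f(Y)) = 0.0271 bits

Verification: 0.0325 ≥ 0.0271 ✓

Information cannot be created by processing; the function f can only lose information about X.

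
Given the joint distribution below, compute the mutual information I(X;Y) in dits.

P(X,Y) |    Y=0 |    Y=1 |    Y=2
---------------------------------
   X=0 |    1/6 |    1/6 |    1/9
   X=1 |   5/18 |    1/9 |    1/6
0.0083 dits

Mutual information: I(X;Y) = H(X) + H(Y) - H(X,Y)

Marginals:
P(X) = (4/9, 5/9), H(X) = 0.2983 dits
P(Y) = (4/9, 5/18, 5/18), H(Y) = 0.4656 dits

Joint entropy: H(X,Y) = 0.7557 dits

I(X;Y) = 0.2983 + 0.4656 - 0.7557 = 0.0083 dits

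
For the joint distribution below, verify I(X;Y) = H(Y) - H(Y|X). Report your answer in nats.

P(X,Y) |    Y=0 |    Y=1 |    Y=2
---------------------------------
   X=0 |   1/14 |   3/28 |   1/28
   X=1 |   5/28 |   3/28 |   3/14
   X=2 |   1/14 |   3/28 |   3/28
I(X;Y) = 0.0410 nats

Mutual information has multiple equivalent forms:
- I(X;Y) = H(X) - H(X|Y)
- I(X;Y) = H(Y) - H(Y|X)
- I(X;Y) = H(X) + H(Y) - H(X,Y)

Computing all quantities:
H(X) = 1.0346, H(Y) = 1.0974, H(X,Y) = 2.0910
H(X|Y) = 0.9937, H(Y|X) = 1.0564

Verification:
H(X) - H(X|Y) = 1.0346 - 0.9937 = 0.0410
H(Y) - H(Y|X) = 1.0974 - 1.0564 = 0.0410
H(X) + H(Y) - H(X,Y) = 1.0346 + 1.0974 - 2.0910 = 0.0410

All forms give I(X;Y) = 0.0410 nats. ✓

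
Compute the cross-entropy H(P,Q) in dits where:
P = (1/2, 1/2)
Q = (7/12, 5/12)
0.3071 dits

Cross-entropy: H(P,Q) = -Σ p(x) log q(x)

Alternatively: H(P,Q) = H(P) + D_KL(P||Q)
H(P) = 0.3010 dits
D_KL(P||Q) = 0.0061 dits

H(P,Q) = 0.3010 + 0.0061 = 0.3071 dits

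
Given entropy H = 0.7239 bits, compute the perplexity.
1.6516

Perplexity is 2^H (or exp(H) for natural log).

H = 0.7239 bits
Perplexity = 2^0.7239 = 1.6516

Interpretation: The model's uncertainty is equivalent to choosing uniformly among 1.7 options.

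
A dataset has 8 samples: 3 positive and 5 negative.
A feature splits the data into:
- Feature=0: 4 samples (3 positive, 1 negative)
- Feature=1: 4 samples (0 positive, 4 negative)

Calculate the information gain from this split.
0.5488 bits

Information Gain = H(Y) - H(Y|Feature)

Before split:
P(positive) = 3/8 = 0.3750
H(Y) = 0.9544 bits

After split:
Feature=0: H = 0.8113 bits (weight = 4/8)
Feature=1: H = 0.0000 bits (weight = 4/8)
H(Y|Feature) = (4/8)×0.8113 + (4/8)×0.0000 = 0.4056 bits

Information Gain = 0.9544 - 0.4056 = 0.5488 bits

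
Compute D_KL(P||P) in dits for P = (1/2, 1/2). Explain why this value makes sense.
0.0000 dits

KL divergence satisfies the Gibbs inequality: D_KL(P||Q) ≥ 0 for all distributions P, Q.

D_KL(P||Q) = Σ p(x) log(p(x)/q(x))
Each term is p(x) × log_10(p(x)/p(x)) = p(x) × log_10(1) = 0, so the sum is 0.
D_KL(P||Q) = 0.0000 dits

When P = Q, the KL divergence is exactly 0, as there is no 'divergence' between identical distributions.

This non-negativity is a fundamental property: relative entropy cannot be negative because it measures how different Q is from P.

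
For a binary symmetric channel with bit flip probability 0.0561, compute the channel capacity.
0.6882 bits

For a binary symmetric channel (BSC) with error probability p:
Capacity C = 1 - H(p) bits per symbol

where H(p) = -p log₂(p) - (1-p) log₂(1-p) is the binary entropy function.

H(0.0561) = 0.3118 bits
C = 1 - 0.3118 = 0.6882 bits per symbol

This means we can reliably transmit up to 0.6882 bits of information per channel use.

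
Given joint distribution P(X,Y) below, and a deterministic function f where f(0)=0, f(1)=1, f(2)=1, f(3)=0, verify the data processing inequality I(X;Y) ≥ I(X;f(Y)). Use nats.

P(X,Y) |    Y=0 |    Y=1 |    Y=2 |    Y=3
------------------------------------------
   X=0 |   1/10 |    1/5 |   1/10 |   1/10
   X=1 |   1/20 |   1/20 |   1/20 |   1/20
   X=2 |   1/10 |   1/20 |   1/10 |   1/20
I(X;Y) = 0.0340, I(X;f(Y)) = 0.0051, inequality holds: 0.0340 ≥ 0.0051

Data Processing Inequality: For any Markov chain X → Y → Z, we have I(X;Y) ≥ I(X;Z).

Here Z = f(Y) is a deterministic function of Y, forming X → Y → Z.

Original I(X;Y) = 0.0340 nats

After applying f:
P(X,Z) where Z=f(Y):
- P(X,Z=0) = P(X,Y=0) + P(X,Y=3)
- P(X,Z=1) = P(X,Y=1) + P(X,Y=2)

I(X;Z) = I(X;f(Y)) = 0.0051 nats

Verification: 0.0340 ≥ 0.0051 ✓

Information cannot be created by processing; the function f can only lose information about X.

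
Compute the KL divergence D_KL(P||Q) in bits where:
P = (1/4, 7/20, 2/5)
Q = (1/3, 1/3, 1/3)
0.0261 bits

KL divergence: D_KL(P||Q) = Σ p(x) log(p(x)/q(x))

Computing term by term:
  x=0: 1/4 × log_2[(1/4)/(1/3)] = 1/4 × -0.4150 = -0.1038
  x=1: 7/20 × log_2[(7/20)/(1/3)] = 7/20 × 0.0704 = 0.0246
  x=2: 2/5 × log_2[(2/5)/(1/3)] = 2/5 × 0.2630 = 0.1052

D_KL(P||Q) = 0.0261 bits

Note: KL divergence is always non-negative and equals 0 iff P = Q.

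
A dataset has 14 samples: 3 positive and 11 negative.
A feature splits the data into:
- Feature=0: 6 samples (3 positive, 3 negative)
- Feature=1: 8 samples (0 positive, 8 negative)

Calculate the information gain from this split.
0.3210 bits

Information Gain = H(Y) - H(Y|Feature)

Before split:
P(positive) = 3/14 = 0.2143
H(Y) = 0.7496 bits

After split:
Feature=0: H = 1.0000 bits (weight = 6/14)
Feature=1: H = 0.0000 bits (weight = 8/14)
H(Y|Feature) = (6/14)×1.0000 + (8/14)×0.0000 = 0.4286 bits

Information Gain = 0.7496 - 0.4286 = 0.3210 bits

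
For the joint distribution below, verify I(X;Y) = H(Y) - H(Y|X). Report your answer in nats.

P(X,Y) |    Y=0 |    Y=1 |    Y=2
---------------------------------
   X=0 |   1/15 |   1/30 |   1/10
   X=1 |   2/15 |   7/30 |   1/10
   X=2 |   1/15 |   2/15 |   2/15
I(X;Y) = 0.0485 nats

Mutual information has multiple equivalent forms:
- I(X;Y) = H(X) - H(X|Y)
- I(X;Y) = H(Y) - H(Y|X)
- I(X;Y) = H(X) + H(Y) - H(X,Y)

Computing all quantities:
H(X) = 1.0438, H(Y) = 1.0852, H(X,Y) = 2.0805
H(X|Y) = 0.9953, H(Y|X) = 1.0367

Verification:
H(X) - H(X|Y) = 1.0438 - 0.9953 = 0.0485
H(Y) - H(Y|X) = 1.0852 - 1.0367 = 0.0485
H(X) + H(Y) - H(X,Y) = 1.0438 + 1.0852 - 2.0805 = 0.0485

All forms give I(X;Y) = 0.0485 nats. ✓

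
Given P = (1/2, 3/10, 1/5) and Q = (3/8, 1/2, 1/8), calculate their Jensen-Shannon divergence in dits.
0.0093 dits

Jensen-Shannon divergence is:
JSD(P||Q) = 0.5 × D_KL(P||M) + 0.5 × D_KL(Q||M)
where M = 0.5 × (P + Q) is the mixture distribution.

M = 0.5 × (1/2, 3/10, 1/5) + 0.5 × (3/8, 1/2, 1/8) = (7/16, 2/5, 0.1625)

D_KL(P||M) = 0.0095 dits
D_KL(Q||M) = 0.0091 dits

JSD(P||Q) = 0.5 × 0.0095 + 0.5 × 0.0091 = 0.0093 dits

Unlike KL divergence, JSD is symmetric and bounded: 0 ≤ JSD ≤ log(2).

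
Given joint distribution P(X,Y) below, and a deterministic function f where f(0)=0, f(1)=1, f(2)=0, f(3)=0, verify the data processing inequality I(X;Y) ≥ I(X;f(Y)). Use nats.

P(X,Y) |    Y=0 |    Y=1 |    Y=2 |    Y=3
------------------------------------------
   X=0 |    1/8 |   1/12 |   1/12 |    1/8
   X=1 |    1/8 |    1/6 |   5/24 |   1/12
I(X;Y) = 0.0321, I(X;f(Y)) = 0.0048, inequality holds: 0.0321 ≥ 0.0048

Data Processing Inequality: For any Markov chain X → Y → Z, we have I(X;Y) ≥ I(X;Z).

Here Z = f(Y) is a deterministic function of Y, forming X → Y → Z.

Original I(X;Y) = 0.0321 nats

After applying f:
P(X,Z) where Z=f(Y):
- P(X,Z=0) = P(X,Y=0) + P(X,Y=2) + P(X,Y=3)
- P(X,Z=1) = P(X,Y=1)

I(X;Z) = I(X;f(Y)) = 0.0048 nats

Verification: 0.0321 ≥ 0.0048 ✓

Information cannot be created by processing; the function f can only lose information about X.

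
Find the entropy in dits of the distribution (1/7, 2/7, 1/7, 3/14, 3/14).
0.6836 dits

Shannon entropy is H(X) = -Σ p(x) log p(x).

For P = (1/7, 2/7, 1/7, 3/14, 3/14):
H = -1/7 × log_10(1/7) -2/7 × log_10(2/7) -1/7 × log_10(1/7) -3/14 × log_10(3/14) -3/14 × log_10(3/14)
H = 0.6836 dits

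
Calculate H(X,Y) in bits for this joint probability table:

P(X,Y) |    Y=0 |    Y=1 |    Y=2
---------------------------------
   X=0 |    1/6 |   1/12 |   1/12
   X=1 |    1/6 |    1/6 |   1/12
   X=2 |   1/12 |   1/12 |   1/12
3.0850 bits

Joint entropy is H(X,Y) = -Σ_{x,y} p(x,y) log p(x,y).

Summing over all non-zero entries:
H(X,Y) = -[1/6·log_2(1/6) + 1/12·log_2(1/12) + 1/12·log_2(1/12) + 1/6·log_2(1/6) + 1/6·log_2(1/6) + 1/12·log_2(1/12) + 1/12·log_2(1/12) + 1/12·log_2(1/12) + 1/12·log_2(1/12)]
H(X,Y) = 3.0850 bits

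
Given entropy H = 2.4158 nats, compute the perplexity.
11.1987

Perplexity is e^H (or exp(H) for natural log).

H = 2.4158 nats
Perplexity = e^2.4158 = 11.1987

Interpretation: The model's uncertainty is equivalent to choosing uniformly among 11.2 options.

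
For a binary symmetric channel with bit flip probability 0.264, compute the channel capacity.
0.1673 bits

For a binary symmetric channel (BSC) with error probability p:
Capacity C = 1 - H(p) bits per symbol

where H(p) = -p log₂(p) - (1-p) log₂(1-p) is the binary entropy function.

H(0.264) = 0.8327 bits
C = 1 - 0.8327 = 0.1673 bits per symbol

This means we can reliably transmit up to 0.1673 bits of information per channel use.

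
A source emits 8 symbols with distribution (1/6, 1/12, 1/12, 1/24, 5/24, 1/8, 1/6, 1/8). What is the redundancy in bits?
0.1283 bits

Redundancy measures how far a source is from maximum entropy:
R = H_max - H(X)

Maximum entropy for 8 symbols: H_max = log_2(8) = 3.0000 bits
Actual entropy: H(X) = 2.8717 bits
Redundancy: R = 3.0000 - 2.8717 = 0.1283 bits

This redundancy represents potential for compression: the source could be compressed by 0.1283 bits per symbol.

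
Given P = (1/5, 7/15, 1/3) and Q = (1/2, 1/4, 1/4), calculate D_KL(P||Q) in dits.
0.0886 dits

KL divergence: D_KL(P||Q) = Σ p(x) log(p(x)/q(x))

Computing term by term:
  x=0: 1/5 × log_10[(1/5)/(1/2)] = 1/5 × -0.3979 = -0.0796
  x=1: 7/15 × log_10[(7/15)/(1/4)] = 7/15 × 0.2711 = 0.1265
  x=2: 1/3 × log_10[(1/3)/(1/4)] = 1/3 × 0.1249 = 0.0416

D_KL(P||Q) = 0.0886 dits

Note: KL divergence is always non-negative and equals 0 iff P = Q.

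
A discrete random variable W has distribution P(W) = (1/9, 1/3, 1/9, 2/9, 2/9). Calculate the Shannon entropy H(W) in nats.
1.5230 nats

Shannon entropy is H(X) = -Σ p(x) log p(x).

For P = (1/9, 1/3, 1/9, 2/9, 2/9):
H = -1/9 × log_e(1/9) -1/3 × log_e(1/3) -1/9 × log_e(1/9) -2/9 × log_e(2/9) -2/9 × log_e(2/9)
H = 1.5230 nats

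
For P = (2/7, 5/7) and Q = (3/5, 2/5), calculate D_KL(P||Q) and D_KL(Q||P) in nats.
D_KL(P||Q) = 0.2022, D_KL(Q||P) = 0.2132

KL divergence is not symmetric: D_KL(P||Q) ≠ D_KL(Q||P) in general.

D_KL(P||Q) = 0.2022 nats
D_KL(Q||P) = 0.2132 nats

No, they are not equal!

This asymmetry is why KL divergence is not a true distance metric.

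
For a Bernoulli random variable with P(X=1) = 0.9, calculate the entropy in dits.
0.1412 dits

The binary entropy function is:
H(p) = -p log(p) - (1-p) log(1-p)

H(0.9) = -0.9 × log_10(0.9) - 0.1 × log_10(0.1)
H(0.9) = 0.1412 dits

Note: Binary entropy is maximized at p=0.5 (H=1 bit) and minimized at p=0 or p=1 (H=0).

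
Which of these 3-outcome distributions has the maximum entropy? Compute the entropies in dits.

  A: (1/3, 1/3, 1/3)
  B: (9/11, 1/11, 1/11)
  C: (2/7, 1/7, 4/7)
A

For a discrete distribution over n outcomes, entropy is maximized by the uniform distribution.

Computing entropies:
H(A) = 0.4771 dits
H(B) = 0.2606 dits
H(C) = 0.4151 dits

The uniform distribution (where all probabilities equal 1/3) achieves the maximum entropy of log_10(3) = 0.4771 dits.

Distribution A has the highest entropy.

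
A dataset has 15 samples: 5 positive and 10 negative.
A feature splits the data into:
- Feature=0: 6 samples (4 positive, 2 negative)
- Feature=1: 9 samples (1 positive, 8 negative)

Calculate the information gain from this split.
0.2490 bits

Information Gain = H(Y) - H(Y|Feature)

Before split:
P(positive) = 5/15 = 0.3333
H(Y) = 0.9183 bits

After split:
Feature=0: H = 0.9183 bits (weight = 6/15)
Feature=1: H = 0.5033 bits (weight = 9/15)
H(Y|Feature) = (6/15)×0.9183 + (9/15)×0.5033 = 0.6693 bits

Information Gain = 0.9183 - 0.6693 = 0.2490 bits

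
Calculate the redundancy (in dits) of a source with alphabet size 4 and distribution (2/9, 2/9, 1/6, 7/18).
0.0225 dits

Redundancy measures how far a source is from maximum entropy:
R = H_max - H(X)

Maximum entropy for 4 symbols: H_max = log_10(4) = 0.6021 dits
Actual entropy: H(X) = 0.5795 dits
Redundancy: R = 0.6021 - 0.5795 = 0.0225 dits

This redundancy represents potential for compression: the source could be compressed by 0.0225 dits per symbol.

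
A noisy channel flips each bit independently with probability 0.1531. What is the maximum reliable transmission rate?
0.3825 bits

For a binary symmetric channel (BSC) with error probability p:
Capacity C = 1 - H(p) bits per symbol

where H(p) = -p log₂(p) - (1-p) log₂(1-p) is the binary entropy function.

H(0.1531) = 0.6175 bits
C = 1 - 0.6175 = 0.3825 bits per symbol

This means we can reliably transmit up to 0.3825 bits of information per channel use.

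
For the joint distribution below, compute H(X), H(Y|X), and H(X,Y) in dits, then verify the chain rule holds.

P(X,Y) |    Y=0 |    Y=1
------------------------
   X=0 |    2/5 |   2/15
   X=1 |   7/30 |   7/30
H(X,Y) = 0.5708, H(X) = 0.3001, H(Y|X) = 0.2707 (all in dits)

Chain rule: H(X,Y) = H(X) + H(Y|X)

Left side — joint entropy directly:
H(X,Y) = -Σ p(x,y) log p(x,y) = 0.5708 dits

Right side — compute H(Y|X) from the conditional distributions:
P(X) = (8/15, 7/15), so H(X) = 0.3001 dits
H(Y|X) = Σ_x P(X=x) · H(Y|X=x):
  P(Y|X=0) = (3/4, 1/4), H(Y|X=0) = 0.2442, weight P(X=0) = 8/15
  P(Y|X=1) = (1/2, 1/2), H(Y|X=1) = 0.3010, weight P(X=1) = 7/15
H(Y|X) = 0.2707 dits

H(X) + H(Y|X) = 0.3001 + 0.2707 = 0.5708 dits

Both sides equal 0.5708 dits. ✓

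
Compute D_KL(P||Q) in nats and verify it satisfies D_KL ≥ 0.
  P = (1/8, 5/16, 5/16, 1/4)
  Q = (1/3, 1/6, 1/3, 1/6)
0.1550 nats

KL divergence satisfies the Gibbs inequality: D_KL(P||Q) ≥ 0 for all distributions P, Q.

D_KL(P||Q) = Σ p(x) log(p(x)/q(x))
Term by term:
  x=0: 1/8 × log_e[(1/8)/(1/3)] = -0.1226
  x=1: 5/16 × log_e[(5/16)/(1/6)] = 0.1964
  x=2: 5/16 × log_e[(5/16)/(1/3)] = -0.0202
  x=3: 1/4 × log_e[(1/4)/(1/6)] = 0.1014
D_KL(P||Q) = 0.1550 nats

D_KL(P||Q) = 0.1550 ≥ 0 ✓

This non-negativity is a fundamental property: relative entropy cannot be negative because it measures how different Q is from P.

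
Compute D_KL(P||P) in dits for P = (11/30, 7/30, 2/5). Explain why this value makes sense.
0.0000 dits

KL divergence satisfies the Gibbs inequality: D_KL(P||Q) ≥ 0 for all distributions P, Q.

D_KL(P||Q) = Σ p(x) log(p(x)/q(x))
Each term is p(x) × log_10(p(x)/p(x)) = p(x) × log_10(1) = 0, so the sum is 0.
D_KL(P||Q) = 0.0000 dits

When P = Q, the KL divergence is exactly 0, as there is no 'divergence' between identical distributions.

This non-negativity is a fundamental property: relative entropy cannot be negative because it measures how different Q is from P.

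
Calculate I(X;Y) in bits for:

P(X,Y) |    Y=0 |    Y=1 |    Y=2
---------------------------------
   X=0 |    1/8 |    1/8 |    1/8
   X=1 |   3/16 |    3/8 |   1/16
0.0732 bits

Mutual information: I(X;Y) = H(X) + H(Y) - H(X,Y)

Marginals:
P(X) = (3/8, 5/8), H(X) = 0.9544 bits
P(Y) = (5/16, 1/2, 3/16), H(Y) = 1.4772 bits

Joint entropy: H(X,Y) = 2.3585 bits

I(X;Y) = 0.9544 + 1.4772 - 2.3585 = 0.0732 bits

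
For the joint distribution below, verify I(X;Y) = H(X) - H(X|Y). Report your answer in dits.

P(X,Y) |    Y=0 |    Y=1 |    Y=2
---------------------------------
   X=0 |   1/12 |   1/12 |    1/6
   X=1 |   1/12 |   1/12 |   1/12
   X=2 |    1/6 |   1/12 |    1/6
I(X;Y) = 0.0073 dits

Mutual information has multiple equivalent forms:
- I(X;Y) = H(X) - H(X|Y)
- I(X;Y) = H(Y) - H(Y|X)
- I(X;Y) = H(X) + H(Y) - H(X,Y)

Computing all quantities:
H(X) = 0.4680, H(Y) = 0.4680, H(X,Y) = 0.9287
H(X|Y) = 0.4607, H(Y|X) = 0.4607

Verification:
H(X) - H(X|Y) = 0.4680 - 0.4607 = 0.0073
H(Y) - H(Y|X) = 0.4680 - 0.4607 = 0.0073
H(X) + H(Y) - H(X,Y) = 0.4680 + 0.4680 - 0.9287 = 0.0073

All forms give I(X;Y) = 0.0073 dits. ✓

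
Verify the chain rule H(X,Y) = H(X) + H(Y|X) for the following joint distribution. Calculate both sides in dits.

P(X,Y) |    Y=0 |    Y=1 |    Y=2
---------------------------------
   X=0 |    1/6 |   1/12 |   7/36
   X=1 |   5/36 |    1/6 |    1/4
H(X,Y) = 0.7572, H(X) = 0.2983, H(Y|X) = 0.4589 (all in dits)

Chain rule: H(X,Y) = H(X) + H(Y|X)

Left side — joint entropy directly:
H(X,Y) = -Σ p(x,y) log p(x,y) = 0.7572 dits

Right side — compute H(Y|X) from the conditional distributions:
P(X) = (4/9, 5/9), so H(X) = 0.2983 dits
H(Y|X) = Σ_x P(X=x) · H(Y|X=x):
  P(Y|X=0) = (3/8, 3/16, 7/16), H(Y|X=0) = 0.4531, weight P(X=0) = 4/9
  P(Y|X=1) = (1/4, 3/10, 9/20), H(Y|X=1) = 0.4634, weight P(X=1) = 5/9
H(Y|X) = 0.4589 dits

H(X) + H(Y|X) = 0.2983 + 0.4589 = 0.7572 dits

Both sides equal 0.7572 dits. ✓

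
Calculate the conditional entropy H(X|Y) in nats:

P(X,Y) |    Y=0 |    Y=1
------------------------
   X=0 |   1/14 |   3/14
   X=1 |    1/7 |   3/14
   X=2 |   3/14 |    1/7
1.0519 nats

Using the chain rule: H(X|Y) = H(X,Y) - H(Y)

First, compute H(X,Y) = 1.7348 nats

Marginal P(Y) = (3/7, 4/7)
H(Y) = 0.6829 nats

H(X|Y) = H(X,Y) - H(Y) = 1.7348 - 0.6829 = 1.0519 nats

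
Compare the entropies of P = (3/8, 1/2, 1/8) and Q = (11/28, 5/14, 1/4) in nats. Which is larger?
Q

Computing entropies in nats:
H(P) = 0.9743
H(Q) = 1.0813

Distribution Q has higher entropy.

Intuition: The distribution closer to uniform (more spread out) has higher entropy.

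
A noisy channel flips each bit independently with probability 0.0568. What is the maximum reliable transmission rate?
0.6854 bits

For a binary symmetric channel (BSC) with error probability p:
Capacity C = 1 - H(p) bits per symbol

where H(p) = -p log₂(p) - (1-p) log₂(1-p) is the binary entropy function.

H(0.0568) = 0.3146 bits
C = 1 - 0.3146 = 0.6854 bits per symbol

This means we can reliably transmit up to 0.6854 bits of information per channel use.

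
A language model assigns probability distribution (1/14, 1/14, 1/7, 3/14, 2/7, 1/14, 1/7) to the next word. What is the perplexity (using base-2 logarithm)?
6.1075

Perplexity is 2^H (or exp(H) for natural log).

First, H = -Σ p log p = 2.6106 bits
Perplexity = 2^2.6106 = 6.1075

Interpretation: The model's uncertainty is equivalent to choosing uniformly among 6.1 options.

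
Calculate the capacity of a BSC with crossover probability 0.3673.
0.0514 bits

For a binary symmetric channel (BSC) with error probability p:
Capacity C = 1 - H(p) bits per symbol

where H(p) = -p log₂(p) - (1-p) log₂(1-p) is the binary entropy function.

H(0.3673) = 0.9486 bits
C = 1 - 0.9486 = 0.0514 bits per symbol

This means we can reliably transmit up to 0.0514 bits of information per channel use.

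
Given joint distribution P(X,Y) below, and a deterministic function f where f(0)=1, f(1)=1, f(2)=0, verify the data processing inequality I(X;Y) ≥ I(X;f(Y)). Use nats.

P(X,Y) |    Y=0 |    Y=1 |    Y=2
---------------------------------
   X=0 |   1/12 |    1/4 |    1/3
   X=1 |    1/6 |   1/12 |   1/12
I(X;Y) = 0.0814, I(X;f(Y)) = 0.0297, inequality holds: 0.0814 ≥ 0.0297

Data Processing Inequality: For any Markov chain X → Y → Z, we have I(X;Y) ≥ I(X;Z).

Here Z = f(Y) is a deterministic function of Y, forming X → Y → Z.

Original I(X;Y) = 0.0814 nats

After applying f:
P(X,Z) where Z=f(Y):
- P(X,Z=0) = P(X,Y=2)
- P(X,Z=1) = P(X,Y=0) + P(X,Y=1)

I(X;Z) = I(X;f(Y)) = 0.0297 nats

Verification: 0.0814 ≥ 0.0297 ✓

Information cannot be created by processing; the function f can only lose information about X.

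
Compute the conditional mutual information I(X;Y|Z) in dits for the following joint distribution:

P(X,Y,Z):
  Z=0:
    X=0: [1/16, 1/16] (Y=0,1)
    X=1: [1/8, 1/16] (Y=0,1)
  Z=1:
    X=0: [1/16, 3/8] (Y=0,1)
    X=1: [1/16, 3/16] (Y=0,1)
0.0045 dits

Conditional mutual information: I(X;Y|Z) = H(X|Z) + H(Y|Z) - H(X,Y|Z)

H(Z) = 0.2697
H(X,Z) = 0.5568 → H(X|Z) = 0.2871
H(Y,Z) = 0.5026 → H(Y|Z) = 0.2329
H(X,Y,Z) = 0.7852 → H(X,Y|Z) = 0.5155

I(X;Y|Z) = 0.2871 + 0.2329 - 0.5155 = 0.0045 dits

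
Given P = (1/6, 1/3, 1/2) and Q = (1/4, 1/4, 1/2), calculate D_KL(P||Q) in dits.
0.0123 dits

KL divergence: D_KL(P||Q) = Σ p(x) log(p(x)/q(x))

Computing term by term:
  x=0: 1/6 × log_10[(1/6)/(1/4)] = 1/6 × -0.1761 = -0.0293
  x=1: 1/3 × log_10[(1/3)/(1/4)] = 1/3 × 0.1249 = 0.0416
  x=2: 1/2 × log_10[(1/2)/(1/2)] = 1/2 × 0.0000 = 0.0000

D_KL(P||Q) = 0.0123 dits

Note: KL divergence is always non-negative and equals 0 iff P = Q.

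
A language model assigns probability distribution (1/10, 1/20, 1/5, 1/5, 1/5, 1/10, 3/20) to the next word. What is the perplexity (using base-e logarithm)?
6.4272

Perplexity is e^H (or exp(H) for natural log).

First, H = -Σ p log p = 1.8605 nats
Perplexity = e^1.8605 = 6.4272

Interpretation: The model's uncertainty is equivalent to choosing uniformly among 6.4 options.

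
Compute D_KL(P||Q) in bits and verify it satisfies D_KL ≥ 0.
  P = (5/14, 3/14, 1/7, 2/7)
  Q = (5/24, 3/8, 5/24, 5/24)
0.1571 bits

KL divergence satisfies the Gibbs inequality: D_KL(P||Q) ≥ 0 for all distributions P, Q.

D_KL(P||Q) = Σ p(x) log(p(x)/q(x))
Term by term:
  x=0: 5/14 × log_2[(5/14)/(5/24)] = 0.2777
  x=1: 3/14 × log_2[(3/14)/(3/8)] = -0.1730
  x=2: 1/7 × log_2[(1/7)/(5/24)] = -0.0778
  x=3: 2/7 × log_2[(2/7)/(5/24)] = 0.1302
D_KL(P||Q) = 0.1571 bits

D_KL(P||Q) = 0.1571 ≥ 0 ✓

This non-negativity is a fundamental property: relative entropy cannot be negative because it measures how different Q is from P.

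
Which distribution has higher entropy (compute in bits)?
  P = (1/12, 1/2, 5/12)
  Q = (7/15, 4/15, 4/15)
Q

Computing entropies in bits:
H(P) = 1.3250
H(Q) = 1.5301

Distribution Q has higher entropy.

Intuition: The distribution closer to uniform (more spread out) has higher entropy.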